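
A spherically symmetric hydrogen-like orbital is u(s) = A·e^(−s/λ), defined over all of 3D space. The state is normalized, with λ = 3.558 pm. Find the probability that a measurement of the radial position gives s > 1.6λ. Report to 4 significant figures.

With dV = 4πs²ds, the probability is ∫|u|² dV over s > 1.6λ.
Normalization gives A² = 1/(π·λ^3).
Substituting t = s/λ, A², 4π and the length scale all cancel in the ratio: P = ∫_{1.6}^{∞} t^2·e^(-2·t) dt / ∫_{0}^{∞} t^2·e^(-2·t) dt.
Using ∫ t^2·e^(-2·t) dt = -(2·t^2 + 2·t + 1)·e^(-2·t)/4, the numerator is 233·e^(-16/5)/100 and the denominator is 1/4.
The region integral divided by the full integral gives P = 0.37990.

P ≈ 0.3799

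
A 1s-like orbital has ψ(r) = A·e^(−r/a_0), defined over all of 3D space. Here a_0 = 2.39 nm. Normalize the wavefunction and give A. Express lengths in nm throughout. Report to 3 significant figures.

The normalization condition is ∫|ψ|² 4πr² dr = 1 from 0 to ∞.
In 3D with spherical symmetry the volume element is 4πr² dr.
Recall ∫₀^∞ r^m e^(−r/β) dr = m!·β^(m+1), carrying out the integral gives A² · π·a_0^3.
Hence A² = 1/[π·a_0^3].
Plugging in a_0 = 2.39 yields A = 0.1527.

A ≈ 0.153 nm^(-3/2)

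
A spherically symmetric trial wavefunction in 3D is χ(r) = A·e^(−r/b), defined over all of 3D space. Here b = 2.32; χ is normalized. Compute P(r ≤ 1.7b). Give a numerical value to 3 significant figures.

P = ∫ |χ|² 4πr² dr over r ≤ 1.7b.
The full normalization integral is A²·[π·b^3] = 1, fixing A².
In terms of u = r/b (A², 4π and the length scale all cancel between numerator and denominator), P = [∫_{0}^{1.7} u^2·e^(-2·u) du] / [∫_{0}^{∞} u^2·e^(-2·u) du].
Using ∫ u^2·e^(-2·u) du = -(2·u^2 + 2·u + 1)·e^(-2·u)/4, the numerator is 1/4 - 509·e^(-17/5)/200 and the denominator is 1/4.
This evaluates to P = 0.6603.

P ≈ 0.660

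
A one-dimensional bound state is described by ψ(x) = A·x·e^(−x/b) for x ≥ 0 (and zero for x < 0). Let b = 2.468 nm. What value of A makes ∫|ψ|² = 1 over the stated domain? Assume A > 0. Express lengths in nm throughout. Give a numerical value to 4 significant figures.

Require ∫ |ψ|² dx = 1 over the whole domain.
Recall ∫₀^∞ x^m e^(−x/β) dx = m!·β^(m+1), with ψ = A·x·e^(−x/b), the integral evaluates to A²·[b^3/4].
Hence A² = 1/[b^3/4].
Plugging in b = 2.468 yields A = 0.51584.

A ≈ 0.5158 nm^(-3/2)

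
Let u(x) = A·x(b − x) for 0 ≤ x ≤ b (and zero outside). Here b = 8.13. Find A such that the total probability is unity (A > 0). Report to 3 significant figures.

A ≈ 0.0291

We need A² ∫|f|² dx = 1, taking the integral from 0 to b.
The integral (without the A² prefactor) comes out to b^5/30.
Hence A² = 1/[b^5/30].
Plugging in b = 8.13 yields A = 0.02906.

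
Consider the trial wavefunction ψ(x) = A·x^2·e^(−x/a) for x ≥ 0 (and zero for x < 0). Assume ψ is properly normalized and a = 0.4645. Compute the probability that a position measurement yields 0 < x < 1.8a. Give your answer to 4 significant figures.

P ≈ 0.2936

The probability is P = ∫ |ψ|² dx over [0, 1.8a].
Since A² = 1/(3·a^5/4), this is the region integral divided by the full normalization integral.
Substituting u = x/a, A² and the length scale cancel in the ratio: P = ∫_{0}^{1.8} u^4·e^(-2·u) du / ∫_{0}^{∞} u^4·e^(-2·u) du.
With ∫ u^4·e^(-2·u) du = -(u^4/2 + u^3 + 3·u^2/2 + 3·u/2 + 3/4)·e^(-2·u) + C, the region integral is ≈ 0.220171 and the full one is 3/4.
Taking the ratio, P = 0.29356.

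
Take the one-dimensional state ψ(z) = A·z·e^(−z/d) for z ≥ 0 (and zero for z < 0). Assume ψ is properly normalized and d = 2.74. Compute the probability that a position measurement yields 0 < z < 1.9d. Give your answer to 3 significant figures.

P ≈ 0.731

The probability is P = ∫ |ψ|² dz over [0, 1.9d].
With A² fixed by ∫|ψ|² = 1, i.e. A² = (d^3/4)^(−1), substitute and integrate.
Let u = z/d; then A² and the length scale cancel, so P = ∫_{0}^{1.9} u^2·e^(-2·u) du ÷ ∫_{0}^{∞} u^2·e^(-2·u) du.
Using ∫ u^2·e^(-2·u) du = -(2·u^2 + 2·u + 1)·e^(-2·u)/4, the numerator is 1/4 - 601·e^(-19/5)/200 and the denominator is 1/4.
Taking the ratio, P = 0.7311.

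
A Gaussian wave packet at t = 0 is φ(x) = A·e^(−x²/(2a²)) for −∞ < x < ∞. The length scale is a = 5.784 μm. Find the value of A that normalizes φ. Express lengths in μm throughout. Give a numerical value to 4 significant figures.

The normalization condition is ∫|φ|² dx = 1 from −∞ to ∞.
Differentiating ∫e^(−αx²) dx = √(π/α) under α to get the higher moments, with φ = A·e^(−x²/(2a²)), the integral evaluates to A²·[√(π)·a].
With a = 5.784: A² = 0.097543 and A = 0.31232.

A ≈ 0.3123 μm^(-1/2)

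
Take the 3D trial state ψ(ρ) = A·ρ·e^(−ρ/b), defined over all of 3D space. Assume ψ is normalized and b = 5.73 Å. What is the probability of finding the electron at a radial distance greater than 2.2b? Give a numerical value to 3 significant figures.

Integrate the radial probability density 4πρ²|ψ|² over ρ > 2.2b.
Normalization gives A² = 1/(3·π·b^5).
In terms of u = ρ/b (A², 4π and the length scale all cancel between numerator and denominator), P = [∫_{2.2}^{∞} u^4·e^(-2·u) du] / [∫_{0}^{∞} u^4·e^(-2·u) du].
With ∫ u^4·e^(-2·u) du = -(u^4/2 + u^3 + 3·u^2/2 + 3·u/2 + 3/4)·e^(-2·u) + C, the region integral is ≈ 0.41339 and the full one is 3/4.
The region integral divided by the full integral gives P = 0.5512.

P ≈ 0.551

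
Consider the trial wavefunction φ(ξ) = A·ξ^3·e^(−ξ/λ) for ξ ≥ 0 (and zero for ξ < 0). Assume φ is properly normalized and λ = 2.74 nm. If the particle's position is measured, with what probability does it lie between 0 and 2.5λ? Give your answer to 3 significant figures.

The probability is P = ∫ |φ|² dξ over [0, 2.5λ].
The normalization integral ∫|φ|²dξ over the whole domain equals 45·λ^7/8·A², and A² cancels in the ratio.
Let u = ξ/λ; then A² and the length scale cancel, so P = ∫_{0}^{2.5} u^6·e^(-2·u) du ÷ ∫_{0}^{∞} u^6·e^(-2·u) du.
An antiderivative of u^6·e^(-2·u) is -(4·u^6 + 12·u^5 + 30·u^4 + 60·u^3 + 90·u^2 + 90·u + 45)·e^(-2·u)/8; evaluating from 0 to 2.5 gives ≈ 1.3377, while the full integral is 45/8.
Evaluating gives P = 0.2378.

P ≈ 0.238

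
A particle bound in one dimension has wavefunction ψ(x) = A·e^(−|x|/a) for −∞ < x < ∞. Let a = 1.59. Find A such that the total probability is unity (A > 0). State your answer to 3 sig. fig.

A ≈ 0.793

Require ∫ |ψ|² dx = 1 over the whole domain.
Recall ∫₀^∞ x^m e^(−x/β) dx = m!·β^(m+1), with ψ = A·e^(−|x|/a), the integral evaluates to A²·[a].
So A² = (a)^(−1).
Plugging in a = 1.59 yields A = 0.7931.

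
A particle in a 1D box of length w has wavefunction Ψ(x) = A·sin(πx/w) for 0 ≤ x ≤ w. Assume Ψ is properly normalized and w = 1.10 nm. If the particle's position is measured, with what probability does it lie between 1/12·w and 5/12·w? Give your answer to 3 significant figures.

P ≈ 0.333

|Ψ|² is the probability density, so P = ∫_{1/12·w}^{5/12·w} |Ψ|² dx.
With A² fixed by ∫|Ψ|² = 1, i.e. A² = (w/2)^(−1), substitute and integrate.
Let u = x/w; then A² and the length scale cancel, so P = ∫_{1/12}^{5/12} sin(π·u)^2 du ÷ ∫_{0}^{1} sin(π·u)^2 du.
An antiderivative of sin(π·u)^2 is u/2 - sin(2·π·u)/(4·π); evaluating from 1/12 to 5/12 gives 1/6, while the full integral is 1/2.
This works out to P = 1/3.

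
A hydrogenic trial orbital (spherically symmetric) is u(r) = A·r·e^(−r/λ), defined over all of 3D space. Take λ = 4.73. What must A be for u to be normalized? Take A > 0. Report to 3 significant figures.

Require ∫ |u|² 4πr² dr = 1 over the whole domain.
Using ∫₀^∞ rⁿ e^(−αr) dr = n!/αⁿ⁺¹, the integral (without the A² prefactor) comes out to 3·π·λ^5.
So A² = (3·π·λ^5)^(−1).
Plugging in λ = 4.73 yields A = 0.006694.

A ≈ 0.00669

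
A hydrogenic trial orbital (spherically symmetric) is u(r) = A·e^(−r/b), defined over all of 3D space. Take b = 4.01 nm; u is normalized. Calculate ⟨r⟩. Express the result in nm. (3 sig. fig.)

⟨r⟩ = ∫ r |u|² 4πr² dr over the full domain.
Using ∫₀^∞ rⁿ e^(−αr) dr = n!/αⁿ⁺¹, evaluating both integrals, ⟨r⟩ = 3·b/2.
With b = 4.01, ⟨r⟩ = 6.015.

⟨r⟩ ≈ 6.02 nm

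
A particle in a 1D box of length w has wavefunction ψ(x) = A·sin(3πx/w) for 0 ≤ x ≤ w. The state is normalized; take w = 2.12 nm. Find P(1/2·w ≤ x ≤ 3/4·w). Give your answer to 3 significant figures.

P = ∫_{1/2·w}^{3/4·w} |ψ(x)|² dx.
With A² fixed by ∫|ψ|² = 1, i.e. A² = (w/2)^(−1), substitute and integrate.
In terms of u = x/w (A² and the length scale cancel between numerator and denominator), P = [∫_{1/2}^{3/4} sin(3·π·u)^2 du] / [∫_{0}^{1} sin(3·π·u)^2 du].
With ∫ sin(3·π·u)^2 du = u/2 - sin(6·π·u)/(12·π) + C, the region integral is 1/8 - 1/(12·π) and the full one is 1/2.
Taking the ratio, P = (-2 + 3·π)/(12·π).

P ≈ 0.197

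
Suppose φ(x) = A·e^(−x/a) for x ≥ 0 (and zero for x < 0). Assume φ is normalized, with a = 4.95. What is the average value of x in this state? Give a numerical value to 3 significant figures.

⟨x⟩ ≈ 2.48

The expectation value is the |φ|²-weighted average of x: ∫ x|φ|² dx.
Since the A² factors cancel between numerator and denominator, ⟨x⟩ = a/2.
With a = 4.95, ⟨x⟩ = 2.475.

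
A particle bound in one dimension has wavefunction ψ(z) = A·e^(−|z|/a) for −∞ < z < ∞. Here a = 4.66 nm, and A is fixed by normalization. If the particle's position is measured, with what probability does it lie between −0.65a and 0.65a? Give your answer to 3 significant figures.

P ≈ 0.727

|ψ|² is the probability density, so P = ∫_{−0.65a}^{0.65a} |ψ|² dz.
The normalization integral ∫|ψ|²dz over the whole domain equals a·A², and A² cancels in the ratio.
Both integrals are even about z = 0, so only the z ≥ 0 halves are needed (the factors of 2 cancel). In terms of u = z/a (A² and the length scale cancel between numerator and denominator), P = [∫_{0}^{0.65} e^(-2·u) du] / [∫_{0}^{∞} e^(-2·u) du].
With ∫ e^(-2·u) du = -e^(-2·u)/2 + C, the region integral is 1/2 - e^(-13/10)/2 and the full one is 1/2.
The result is P = 0.7275.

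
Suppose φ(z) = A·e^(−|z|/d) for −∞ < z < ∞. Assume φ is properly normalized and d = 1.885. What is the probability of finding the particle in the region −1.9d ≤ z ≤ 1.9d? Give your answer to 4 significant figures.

The probability is P = ∫ |φ|² dz over [−1.9d, 1.9d].
With A² fixed by ∫|φ|² = 1, i.e. A² = (d)^(−1), substitute and integrate.
By symmetry take twice the z ≥ 0 contribution in numerator and denominator; the 2's cancel. Substituting u = z/d, A² and the length scale cancel in the ratio: P = ∫_{0}^{1.9} e^(-2·u) du / ∫_{0}^{∞} e^(-2·u) du.
An antiderivative of e^(-2·u) is -e^(-2·u)/2; evaluating from 0 to 1.9 gives 1/2 - e^(-19/5)/2, while the full integral is 1/2.
Taking the ratio, P = 0.97763.

P ≈ 0.9776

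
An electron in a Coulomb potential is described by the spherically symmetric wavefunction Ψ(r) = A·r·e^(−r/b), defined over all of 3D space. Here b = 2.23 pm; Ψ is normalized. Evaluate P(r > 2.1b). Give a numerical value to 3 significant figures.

P ≈ 0.590

P = ∫ |Ψ|² 4πr² dr over r > 2.1b.
Normalization gives A² = 1/(3·π·b^5).
Substituting u = r/b, A², 4π and the length scale all cancel in the ratio: P = ∫_{2.1}^{∞} u^4·e^(-2·u) du / ∫_{0}^{∞} u^4·e^(-2·u) du.
Using ∫ u^4·e^(-2·u) du = -(u^4/2 + u^3 + 3·u^2/2 + 3·u/2 + 3/4)·e^(-2·u), the numerator is ≈ 0.44237 and the denominator is 3/4.
Taking the ratio yields P = 0.5898.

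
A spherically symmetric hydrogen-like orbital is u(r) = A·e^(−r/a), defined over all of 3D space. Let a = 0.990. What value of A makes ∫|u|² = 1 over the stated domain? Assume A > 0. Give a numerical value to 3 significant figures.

A ≈ 0.573

Require ∫ |u|² 4πr² dr = 1 over the whole domain.
The angular integral contributes 4π, leaving ∫₀^∞ r²|u|² dr.
With ∫₀^∞ r^2 e^(−αr) dr = 2!/α^3, carrying out the integral gives A² · π·a^3.
Hence A² = 1/[π·a^3].
With a = 0.990: A² = 0.3281 and A = 0.5728.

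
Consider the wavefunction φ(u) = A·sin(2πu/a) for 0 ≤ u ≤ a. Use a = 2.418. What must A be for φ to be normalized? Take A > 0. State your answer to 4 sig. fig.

A ≈ 0.9095

We need A² ∫|f|² du = 1, taking the integral from 0 to a.
With φ = A·sin(2πu/a), the integral evaluates to A²·[a/2].
So A² = (a/2)^(−1).
Plugging in a = 2.418 yields A = 0.90947.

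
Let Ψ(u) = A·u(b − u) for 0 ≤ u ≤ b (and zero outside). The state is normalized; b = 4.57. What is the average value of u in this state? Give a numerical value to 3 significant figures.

⟨u⟩ ≈ 2.29

By definition ⟨u⟩ = ∫ u |Ψ(u)|² du.
Expanding the polynomial and integrating term by term, the ratio of the moment integral to the normalization integral gives ⟨u⟩ = b/2.
Putting b = 4.57 gives 2.285.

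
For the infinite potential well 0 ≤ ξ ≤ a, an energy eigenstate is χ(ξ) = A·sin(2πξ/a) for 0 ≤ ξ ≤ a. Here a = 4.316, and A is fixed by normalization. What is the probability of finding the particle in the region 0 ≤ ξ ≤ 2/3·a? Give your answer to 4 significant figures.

P = ∫_{0}^{2/3·a} |χ(ξ)|² dξ.
With A² fixed by ∫|χ|² = 1, i.e. A² = (a/2)^(−1), substitute and integrate.
In terms of u = ξ/a (A² and the length scale cancel between numerator and denominator), P = [∫_{0}^{2/3} sin(2·π·u)^2 du] / [∫_{0}^{1} sin(2·π·u)^2 du].
With ∫ sin(2·π·u)^2 du = u/2 - sin(4·π·u)/(8·π) + C, the region integral is -√(3)/(16·π) + 1/3 and the full one is 1/2.
Evaluating gives P = -√(3)/(8·π) + 2/3.

P ≈ 0.5978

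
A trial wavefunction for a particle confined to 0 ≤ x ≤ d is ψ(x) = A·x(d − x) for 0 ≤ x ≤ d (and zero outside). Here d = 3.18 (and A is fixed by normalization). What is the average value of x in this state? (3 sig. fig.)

The expectation value is the |ψ|²-weighted average of x: ∫ x|ψ|² dx.
The ratio of the moment integral to the normalization integral gives ⟨x⟩ = d/2.
With d = 3.18, ⟨x⟩ = 1.590.

⟨x⟩ ≈ 1.59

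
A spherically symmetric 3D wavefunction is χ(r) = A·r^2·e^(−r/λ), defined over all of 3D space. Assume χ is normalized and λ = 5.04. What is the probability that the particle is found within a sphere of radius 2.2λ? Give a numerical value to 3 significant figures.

P ≈ 0.156

Integrate the radial probability density 4πr²|χ|² over r ≤ 2.2λ.
A² is fixed by ∫₀^∞ 4πr²|χ|² dr = 1, i.e. A² = (45·π·λ^7/2)^(−1).
Substituting u = r/λ, A², 4π and the length scale all cancel in the ratio: P = ∫_{0}^{2.2} u^6·e^(-2·u) du / ∫_{0}^{∞} u^6·e^(-2·u) du.
An antiderivative of u^6·e^(-2·u) is -(4·u^6 + 12·u^5 + 30·u^4 + 60·u^3 + 90·u^2 + 90·u + 45)·e^(-2·u)/8; evaluating from 0 to 2.2 gives ≈ 0.87950, while the full integral is 45/8.
Taking the ratio yields P = 0.1564.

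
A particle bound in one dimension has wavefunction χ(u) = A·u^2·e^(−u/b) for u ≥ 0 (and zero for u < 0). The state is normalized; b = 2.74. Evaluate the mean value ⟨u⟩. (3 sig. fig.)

⟨u⟩ = ∫ u |χ|² du over the full domain.
Since the A² factors cancel between numerator and denominator, ⟨u⟩ = 5·b/2.
With b = 2.74, ⟨u⟩ = 6.850.

⟨u⟩ ≈ 6.85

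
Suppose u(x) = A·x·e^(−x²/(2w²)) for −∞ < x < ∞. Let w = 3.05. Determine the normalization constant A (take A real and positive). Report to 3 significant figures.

A ≈ 0.199

We need A² ∫|f|² dx = 1, taking the integral from −∞ to ∞.
Differentiating ∫e^(−αx²) dx = √(π/α) under α to get the higher moments, carrying out the integral gives A² · √(π)·w^3/2.
Hence A² = 1/[√(π)·w^3/2].
Plugging in w = 3.05 yields A = 0.1994.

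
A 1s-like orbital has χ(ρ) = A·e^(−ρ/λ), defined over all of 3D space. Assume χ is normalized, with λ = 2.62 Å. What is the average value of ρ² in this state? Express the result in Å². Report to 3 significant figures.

⟨ρ^2⟩ ≈ 20.6 Å^2

By definition ⟨ρ²⟩ = ∫ ρ^2 |χ(ρ)|² 4πρ² dρ.
Since the A² factors cancel between numerator and denominator, ⟨ρ²⟩ = 3·λ^2.
With λ = 2.62, ⟨ρ^2⟩ = 20.59.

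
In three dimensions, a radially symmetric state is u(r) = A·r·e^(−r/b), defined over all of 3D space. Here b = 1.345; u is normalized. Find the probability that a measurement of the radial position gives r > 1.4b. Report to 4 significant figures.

With dV = 4πr²dr, the probability is ∫|u|² dV over r > 1.4b.
The full normalization integral is A²·[3·π·b^5] = 1, fixing A².
In terms of t = r/b (A², 4π and the length scale all cancel between numerator and denominator), P = [∫_{1.4}^{∞} t^4·e^(-2·t) dt] / [∫_{0}^{∞} t^4·e^(-2·t) dt].
An antiderivative of t^4·e^(-2·t) is -(t^4/2 + t^3 + 3·t^2/2 + 3·t/2 + 3/4)·e^(-2·t); evaluating from 1.4 to ∞ gives ≈ 0.635757, while the full integral is 3/4.
This evaluates to P = 0.84768.

P ≈ 0.8477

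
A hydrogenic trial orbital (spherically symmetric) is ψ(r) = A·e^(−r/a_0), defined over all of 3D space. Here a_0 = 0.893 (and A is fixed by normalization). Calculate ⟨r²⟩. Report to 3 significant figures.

⟨r^2⟩ ≈ 2.39

⟨r²⟩ = ∫ r^2 |ψ|² 4πr² dr over the full domain.
With ∫₀^∞ r^4 e^(−αr) dr = 4!/α^5, since the A² factors cancel between numerator and denominator, ⟨r²⟩ = 3·a_0^2.
With a_0 = 0.893, ⟨r^2⟩ = 2.392.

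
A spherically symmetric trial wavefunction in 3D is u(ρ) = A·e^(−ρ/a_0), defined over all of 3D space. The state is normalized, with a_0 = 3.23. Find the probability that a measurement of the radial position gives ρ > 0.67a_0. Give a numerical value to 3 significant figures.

P ≈ 0.848

P = ∫ |u|² 4πρ² dρ over ρ > 0.67a_0.
Normalization gives A² = 1/(π·a_0^3).
In terms of t = ρ/a_0 (A², 4π and the length scale all cancel between numerator and denominator), P = [∫_{0.67}^{∞} t^2·e^(-2·t) dt] / [∫_{0}^{∞} t^2·e^(-2·t) dt].
An antiderivative of t^2·e^(-2·t) is -(2·t^2 + 2·t + 1)·e^(-2·t)/4; evaluating from 0.67 to ∞ gives ≈ 0.21195, while the full integral is 1/4.
Taking the ratio yields P = 0.8478.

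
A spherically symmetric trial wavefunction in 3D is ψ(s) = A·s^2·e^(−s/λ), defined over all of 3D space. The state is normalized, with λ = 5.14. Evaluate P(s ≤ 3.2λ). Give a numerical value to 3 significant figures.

P ≈ 0.458

Integrate the radial probability density 4πs²|ψ|² over s ≤ 3.2λ.
The full normalization integral is A²·[45·π·λ^7/2] = 1, fixing A².
Let u = s/λ; then A², 4π and the length scale all cancel, so P = ∫_{0}^{3.2} u^6·e^(-2·u) du ÷ ∫_{0}^{∞} u^6·e^(-2·u) du.
An antiderivative of u^6·e^(-2·u) is -(4·u^6 + 12·u^5 + 30·u^4 + 60·u^3 + 90·u^2 + 90·u + 45)·e^(-2·u)/8; evaluating from 0 to 3.2 gives ≈ 2.5744, while the full integral is 45/8.
This evaluates to P = 0.4577.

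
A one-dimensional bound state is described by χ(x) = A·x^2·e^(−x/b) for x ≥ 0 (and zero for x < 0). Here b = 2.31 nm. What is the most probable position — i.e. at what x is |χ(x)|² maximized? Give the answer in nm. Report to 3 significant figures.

The maximum of |χ(x)|² occurs where its derivative vanishes.
This gives x = 2·b.
With b = 2.31, the most probable position is 4.620 nm.

x ≈ 4.62 nm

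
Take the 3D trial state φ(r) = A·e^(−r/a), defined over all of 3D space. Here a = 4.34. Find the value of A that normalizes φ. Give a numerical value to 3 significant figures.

Require ∫ |φ|² 4πr² dr = 1 over the whole domain.
In 3D with spherical symmetry the volume element is 4πr² dr.
With ∫₀^∞ r^2 e^(−αr) dr = 2!/α^3, ∫|φ|² 4πr² dr = A²·(π·a^3).
Hence A² = 1/[π·a^3].
Plugging in a = 4.34 yields A = 0.06240.

A ≈ 0.0624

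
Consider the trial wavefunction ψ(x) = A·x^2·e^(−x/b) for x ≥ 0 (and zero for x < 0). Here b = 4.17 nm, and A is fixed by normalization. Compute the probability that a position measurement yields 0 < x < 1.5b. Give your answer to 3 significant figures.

|ψ|² is the probability density, so P = ∫_{0}^{1.5b} |ψ|² dx.
Since A² = 1/(3·b^5/4), this is the region integral divided by the full normalization integral.
Substituting u = x/b, A² and the length scale cancel in the ratio: P = ∫_{0}^{1.5} u^4·e^(-2·u) du / ∫_{0}^{∞} u^4·e^(-2·u) du.
An antiderivative of u^4·e^(-2·u) is -(u^4/2 + u^3 + 3·u^2/2 + 3·u/2 + 3/4)·e^(-2·u); evaluating from 0 to 1.5 gives 3/4 - 393·e^(-3)/32, while the full integral is 3/4.
The result is P = 0.1847.

P ≈ 0.185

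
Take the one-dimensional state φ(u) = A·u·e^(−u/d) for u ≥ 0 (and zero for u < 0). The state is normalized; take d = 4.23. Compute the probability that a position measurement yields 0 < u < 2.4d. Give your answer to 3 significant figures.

P ≈ 0.857

The probability is P = ∫ |φ|² du over [0, 2.4d].
The normalization integral ∫|φ|²du over the whole domain equals d^3/4·A², and A² cancels in the ratio.
Substituting t = u/d, A² and the length scale cancel in the ratio: P = ∫_{0}^{2.4} t^2·e^(-2·t) dt / ∫_{0}^{∞} t^2·e^(-2·t) dt.
Using ∫ t^2·e^(-2·t) dt = -(2·t^2 + 2·t + 1)·e^(-2·t)/4, the numerator is 1/4 - 433·e^(-24/5)/100 and the denominator is 1/4.
Taking the ratio, P = 0.8575.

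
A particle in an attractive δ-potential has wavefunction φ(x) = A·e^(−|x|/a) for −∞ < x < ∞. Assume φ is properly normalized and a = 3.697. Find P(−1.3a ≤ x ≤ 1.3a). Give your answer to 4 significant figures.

P ≈ 0.9257

P = ∫_{−1.3a}^{1.3a} |φ(x)|² dx.
The normalization integral ∫|φ|²dx over the whole domain equals a·A², and A² cancels in the ratio.
By symmetry take twice the x ≥ 0 contribution in numerator and denominator; the 2's cancel. Substituting u = x/a, A² and the length scale cancel in the ratio: P = ∫_{0}^{1.3} e^(-2·u) du / ∫_{0}^{∞} e^(-2·u) du.
Using ∫ e^(-2·u) du = -e^(-2·u)/2, the numerator is 1/2 - e^(-13/5)/2 and the denominator is 1/2.
Evaluating gives P = 0.92573.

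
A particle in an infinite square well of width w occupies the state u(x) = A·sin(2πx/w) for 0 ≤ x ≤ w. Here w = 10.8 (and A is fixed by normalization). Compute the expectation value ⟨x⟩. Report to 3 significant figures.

⟨x⟩ = ∫ x |u|² dx over the full domain.
With ∫₀^w sin²(nπx/w) dx = w/2, the ratio of the moment integral to the normalization integral gives ⟨x⟩ = w/2.
Putting w = 10.8 gives 5.400.

⟨x⟩ ≈ 5.40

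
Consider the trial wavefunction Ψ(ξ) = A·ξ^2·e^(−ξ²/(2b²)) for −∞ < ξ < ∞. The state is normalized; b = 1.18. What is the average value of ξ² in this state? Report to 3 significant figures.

⟨ξ^2⟩ ≈ 3.48

The expectation value is the |Ψ|²-weighted average of ξ^2: ∫ ξ^2|Ψ|² dξ.
Using the Gaussian integral ∫_{−∞}^{∞} e^(−αξ²) dξ = √(π/α), the ratio of the moment integral to the normalization integral gives ⟨ξ²⟩ = 5·b^2/2.
With b = 1.18, ⟨ξ^2⟩ = 3.481.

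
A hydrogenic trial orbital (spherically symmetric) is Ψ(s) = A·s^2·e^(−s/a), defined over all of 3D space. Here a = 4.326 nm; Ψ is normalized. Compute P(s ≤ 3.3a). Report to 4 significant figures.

P ≈ 0.4892

P = ∫ |Ψ|² 4πs² ds over s ≤ 3.3a.
The full normalization integral is A²·[45·π·a^7/2] = 1, fixing A².
Let u = s/a; then A², 4π and the length scale all cancel, so P = ∫_{0}^{3.3} u^6·e^(-2·u) du ÷ ∫_{0}^{∞} u^6·e^(-2·u) du.
An antiderivative of u^6·e^(-2·u) is -(4·u^6 + 12·u^5 + 30·u^4 + 60·u^3 + 90·u^2 + 90·u + 45)·e^(-2·u)/8; evaluating from 0 to 3.3 gives ≈ 2.75153, while the full integral is 45/8.
Taking the ratio yields P = 0.48916.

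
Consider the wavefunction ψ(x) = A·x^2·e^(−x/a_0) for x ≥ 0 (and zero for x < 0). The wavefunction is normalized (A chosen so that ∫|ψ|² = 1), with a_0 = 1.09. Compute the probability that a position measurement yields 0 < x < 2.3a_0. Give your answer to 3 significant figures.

P ≈ 0.487

The probability is P = ∫ |ψ|² dx over [0, 2.3a_0].
The normalization integral ∫|ψ|²dx over the whole domain equals 3·a_0^5/4·A², and A² cancels in the ratio.
In terms of u = x/a_0 (A² and the length scale cancel between numerator and denominator), P = [∫_{0}^{2.3} u^4·e^(-2·u) du] / [∫_{0}^{∞} u^4·e^(-2·u) du].
An antiderivative of u^4·e^(-2·u) is -(u^4/2 + u^3 + 3·u^2/2 + 3·u/2 + 3/4)·e^(-2·u); evaluating from 0 to 2.3 gives ≈ 0.36507, while the full integral is 3/4.
This works out to P = 0.4868.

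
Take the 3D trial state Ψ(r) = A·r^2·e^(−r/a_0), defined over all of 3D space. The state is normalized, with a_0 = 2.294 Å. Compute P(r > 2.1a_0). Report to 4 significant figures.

P ≈ 0.8675

P = ∫ |Ψ|² 4πr² dr over r > 2.1a_0.
A² is fixed by ∫₀^∞ 4πr²|Ψ|² dr = 1, i.e. A² = (45·π·a_0^7/2)^(−1).
Substituting u = r/a_0, A², 4π and the length scale all cancel in the ratio: P = ∫_{2.1}^{∞} u^6·e^(-2·u) du / ∫_{0}^{∞} u^6·e^(-2·u) du.
With ∫ u^6·e^(-2·u) du = -(4·u^6 + 12·u^5 + 30·u^4 + 60·u^3 + 90·u^2 + 90·u + 45)·e^(-2·u)/8 + C, the region integral is ≈ 4.87948 and the full one is 45/8.
Taking the ratio yields P = 0.86746.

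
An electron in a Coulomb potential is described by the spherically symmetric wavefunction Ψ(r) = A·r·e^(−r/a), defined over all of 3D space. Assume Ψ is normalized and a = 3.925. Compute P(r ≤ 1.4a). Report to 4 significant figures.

Integrate the radial probability density 4πr²|Ψ|² over r ≤ 1.4a.
A² is fixed by ∫₀^∞ 4πr²|Ψ|² dr = 1, i.e. A² = (3·π·a^5)^(−1).
Let u = r/a; then A², 4π and the length scale all cancel, so P = ∫_{0}^{1.4} u^4·e^(-2·u) du ÷ ∫_{0}^{∞} u^4·e^(-2·u) du.
With ∫ u^4·e^(-2·u) du = -(u^4/2 + u^3 + 3·u^2/2 + 3·u/2 + 3/4)·e^(-2·u) + C, the region integral is ≈ 0.114243 and the full one is 3/4.
This evaluates to P = 0.15232.

P ≈ 0.1523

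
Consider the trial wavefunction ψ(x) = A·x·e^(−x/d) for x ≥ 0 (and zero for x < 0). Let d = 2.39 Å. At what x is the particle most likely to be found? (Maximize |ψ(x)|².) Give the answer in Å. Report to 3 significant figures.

x ≈ 2.39 Å

Set d/dx [|ψ(x)|²] = 0 and solve for x > 0.
This gives x = d.
With d = 2.39, the most probable position is 2.390 Å.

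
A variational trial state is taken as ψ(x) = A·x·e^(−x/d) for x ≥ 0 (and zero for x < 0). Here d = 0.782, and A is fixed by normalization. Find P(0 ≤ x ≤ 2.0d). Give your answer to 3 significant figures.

The probability is P = ∫ |ψ|² dx over [0, 2.0d].
Since A² = 1/(d^3/4), this is the region integral divided by the full normalization integral.
Let u = x/d; then A² and the length scale cancel, so P = ∫_{0}^{2.0} u^2·e^(-2·u) du ÷ ∫_{0}^{∞} u^2·e^(-2·u) du.
With ∫ u^2·e^(-2·u) du = -(2·u^2 + 2·u + 1)·e^(-2·u)/4 + C, the region integral is 1/4 - 13·e^(-4)/4 and the full one is 1/4.
The result is P = 0.7619.

P ≈ 0.762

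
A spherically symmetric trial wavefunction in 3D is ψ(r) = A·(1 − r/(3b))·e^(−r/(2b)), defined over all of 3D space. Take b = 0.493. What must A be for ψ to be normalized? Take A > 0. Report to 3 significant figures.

The normalization condition is ∫|ψ|² 4πr² dr = 1 from 0 to ∞.
In 3D with spherical symmetry the volume element is 4πr² dr.
Using ∫₀^∞ rⁿ e^(−αr) dr = n!/αⁿ⁺¹, carrying out the integral gives A² · 8·π·b^3/3.
With b = 0.493: A² = 0.9962 and A = 0.9981.

A ≈ 0.998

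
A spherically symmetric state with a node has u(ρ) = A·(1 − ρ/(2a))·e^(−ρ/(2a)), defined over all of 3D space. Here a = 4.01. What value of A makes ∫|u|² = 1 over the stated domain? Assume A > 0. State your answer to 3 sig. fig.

A ≈ 0.0248

Normalization requires ∫|u|² 4πρ² dρ = 1, integrated from 0 to ∞.
∫|u|² 4πρ² dρ = A²·(8·π·a^3).
Setting this equal to 1 gives A² = 1/(8·π·a^3).
With a = 4.01: A² = 0.0006171 and A = 0.02484.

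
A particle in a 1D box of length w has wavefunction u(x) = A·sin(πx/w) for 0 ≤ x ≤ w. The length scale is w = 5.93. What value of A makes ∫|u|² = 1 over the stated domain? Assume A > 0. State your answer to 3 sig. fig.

A ≈ 0.581

Normalization requires ∫|u|² dx = 1, integrated from 0 to w.
Using sin²θ = (1 − cos 2θ)/2, ∫|u|² dx = A²·(w/2).
Substituting w = 5.93 gives A² = 0.3373, so A = 0.5807.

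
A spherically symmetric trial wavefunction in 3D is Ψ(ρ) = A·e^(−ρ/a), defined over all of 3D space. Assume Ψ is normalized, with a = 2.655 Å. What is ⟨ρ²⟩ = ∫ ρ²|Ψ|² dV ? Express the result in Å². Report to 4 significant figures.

By definition ⟨ρ²⟩ = ∫ ρ^2 |Ψ(ρ)|² 4πρ² dρ.
Evaluating both integrals, ⟨ρ²⟩ = 3·a^2.
Putting a = 2.655 gives 21.147.

⟨ρ^2⟩ ≈ 21.15 Å^2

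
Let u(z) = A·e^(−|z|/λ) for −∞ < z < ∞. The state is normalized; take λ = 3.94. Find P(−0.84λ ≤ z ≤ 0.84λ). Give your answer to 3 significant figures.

P ≈ 0.814

P = ∫_{−0.84λ}^{0.84λ} |u(z)|² dz.
With A² fixed by ∫|u|² = 1, i.e. A² = (λ)^(−1), substitute and integrate.
By symmetry take twice the z ≥ 0 contribution in numerator and denominator; the 2's cancel. Let t = z/λ; then A² and the length scale cancel, so P = ∫_{0}^{0.84} e^(-2·t) dt ÷ ∫_{0}^{∞} e^(-2·t) dt.
With ∫ e^(-2·t) dt = -e^(-2·t)/2 + C, the region integral is 1/2 - e^(-42/25)/2 and the full one is 1/2.
The result is P = 0.8136.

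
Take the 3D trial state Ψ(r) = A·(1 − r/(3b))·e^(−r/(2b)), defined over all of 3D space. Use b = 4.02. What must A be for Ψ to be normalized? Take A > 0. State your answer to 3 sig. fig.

Normalization requires ∫|Ψ|² 4πr² dr = 1, integrated from 0 to ∞.
In 3D with spherical symmetry the volume element is 4πr² dr.
With ∫₀^∞ r^4 e^(−αr) dr = 4!/α^5, the integral (without the A² prefactor) comes out to 8·π·b^3/3.
So A² = (8·π·b^3/3)^(−1).
With b = 4.02: A² = 0.001837 and A = 0.04286.

A ≈ 0.0429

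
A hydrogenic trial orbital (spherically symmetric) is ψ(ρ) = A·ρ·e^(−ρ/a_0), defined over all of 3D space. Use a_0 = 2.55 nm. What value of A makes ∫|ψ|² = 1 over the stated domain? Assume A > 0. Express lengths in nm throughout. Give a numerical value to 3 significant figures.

A ≈ 0.0314 nm^(-5/2)

We need A² ∫|f|² 4πρ² dρ = 1, taking the integral from 0 to ∞.
Using ∫₀^∞ ρⁿ e^(−αρ) dρ = n!/αⁿ⁺¹, ∫|ψ|² 4πρ² dρ = A²·(3·π·a_0^5).
So A² = (3·π·a_0^5)^(−1).
Substituting a_0 = 2.55 gives A² = 0.0009841, so A = 0.03137.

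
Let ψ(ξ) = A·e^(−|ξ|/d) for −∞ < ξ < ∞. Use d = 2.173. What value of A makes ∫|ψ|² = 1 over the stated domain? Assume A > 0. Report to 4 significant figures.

A ≈ 0.6784

We need A² ∫|f|² dξ = 1, taking the integral from −∞ to ∞.
With ∫₀^∞ ξ^0 e^(−αξ) dξ = 0!/α^1, with ψ = A·e^(−|ξ|/d), the integral evaluates to A²·[d].
So A² = (d)^(−1).
Substituting d = 2.173 gives A² = 0.46019, so A = 0.67838.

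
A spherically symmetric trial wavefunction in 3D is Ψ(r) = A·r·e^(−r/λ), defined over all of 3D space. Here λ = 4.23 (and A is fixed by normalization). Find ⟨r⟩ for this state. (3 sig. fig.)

The expectation value is the |Ψ|²-weighted average of r: ∫ r|Ψ|² 4πr² dr.
With ∫₀^∞ r^5 e^(−αr) dr = 5!/α^6, the ratio of the moment integral to the normalization integral gives ⟨r⟩ = 5·λ/2.
With λ = 4.23, ⟨r⟩ = 10.58.

⟨r⟩ ≈ 10.6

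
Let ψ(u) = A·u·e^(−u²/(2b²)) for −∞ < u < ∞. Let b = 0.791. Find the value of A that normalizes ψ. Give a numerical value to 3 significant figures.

A ≈ 1.51

The normalization condition is ∫|ψ|² du = 1 from −∞ to ∞.
With ψ = A·u·e^(−u²/(2b²)), the integral evaluates to A²·[√(π)·b^3/2].
So A² = (√(π)·b^3/2)^(−1).
With b = 0.791: A² = 2.280 and A = 1.510.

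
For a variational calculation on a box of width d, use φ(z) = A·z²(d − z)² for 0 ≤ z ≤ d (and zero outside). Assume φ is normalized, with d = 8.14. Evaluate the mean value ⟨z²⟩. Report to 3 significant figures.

⟨z^2⟩ ≈ 18.1

The expectation value is the |φ|²-weighted average of z^2: ∫ z^2|φ|² dz.
Evaluating both integrals, ⟨z²⟩ = 3·d^2/11.
With d = 8.14, ⟨z^2⟩ = 18.07.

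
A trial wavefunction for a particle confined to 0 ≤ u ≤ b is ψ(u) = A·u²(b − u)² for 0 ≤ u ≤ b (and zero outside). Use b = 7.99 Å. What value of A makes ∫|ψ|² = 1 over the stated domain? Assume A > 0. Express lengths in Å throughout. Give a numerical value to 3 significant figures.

A ≈ 0.00218 Å^(-9/2)

We need A² ∫|f|² du = 1, taking the integral from 0 to b.
Expanding the polynomial and integrating term by term, ∫|ψ|² du = A²·(b^9/630).
With b = 7.99: A² = 0.000004747 and A = 0.002179.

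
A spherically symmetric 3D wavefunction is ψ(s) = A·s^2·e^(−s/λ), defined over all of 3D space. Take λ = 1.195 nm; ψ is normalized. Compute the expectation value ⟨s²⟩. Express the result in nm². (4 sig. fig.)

The expectation value is the |ψ|²-weighted average of s^2: ∫ s^2|ψ|² 4πs² ds.
Using ∫₀^∞ sⁿ e^(−αs) ds = n!/αⁿ⁺¹, the ratio of the moment integral to the normalization integral gives ⟨s²⟩ = 14·λ^2.
With λ = 1.195, ⟨s^2⟩ = 19.992.

⟨s^2⟩ ≈ 19.99 nm^2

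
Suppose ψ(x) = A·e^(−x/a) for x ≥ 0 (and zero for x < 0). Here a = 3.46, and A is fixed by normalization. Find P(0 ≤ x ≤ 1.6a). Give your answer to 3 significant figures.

P = ∫_{0}^{1.6a} |ψ(x)|² dx.
With A² fixed by ∫|ψ|² = 1, i.e. A² = (a/2)^(−1), substitute and integrate.
In terms of u = x/a (A² and the length scale cancel between numerator and denominator), P = [∫_{0}^{1.6} e^(-2·u) du] / [∫_{0}^{∞} e^(-2·u) du].
With ∫ e^(-2·u) du = -e^(-2·u)/2 + C, the region integral is 1/2 - e^(-16/5)/2 and the full one is 1/2.
The result is P = 0.9592.

P ≈ 0.959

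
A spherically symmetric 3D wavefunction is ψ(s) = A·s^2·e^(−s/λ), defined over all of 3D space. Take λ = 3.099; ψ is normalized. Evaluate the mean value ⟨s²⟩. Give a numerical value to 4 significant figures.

⟨s²⟩ = ∫ s^2 |ψ|² 4πs² ds over the full domain.
With ∫₀^∞ s^8 e^(−αs) ds = 8!/α^9, evaluating both integrals, ⟨s²⟩ = 14·λ^2.
With λ = 3.099, ⟨s^2⟩ = 134.45.

⟨s^2⟩ ≈ 134.5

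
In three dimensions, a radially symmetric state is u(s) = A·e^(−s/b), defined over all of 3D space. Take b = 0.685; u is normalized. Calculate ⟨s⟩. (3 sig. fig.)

⟨s⟩ ≈ 1.03

By definition ⟨s⟩ = ∫ s |u(s)|² 4πs² ds.
With ∫₀^∞ s^3 e^(−αs) ds = 3!/α^4, evaluating both integrals, ⟨s⟩ = 3·b/2.
Putting b = 0.685 gives 1.028.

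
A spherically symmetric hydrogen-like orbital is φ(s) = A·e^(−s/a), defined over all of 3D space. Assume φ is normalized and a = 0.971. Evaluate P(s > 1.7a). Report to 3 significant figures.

P ≈ 0.340

With dV = 4πs²ds, the probability is ∫|φ|² dV over s > 1.7a.
A² is fixed by ∫₀^∞ 4πs²|φ|² ds = 1, i.e. A² = (π·a^3)^(−1).
In terms of u = s/a (A², 4π and the length scale all cancel between numerator and denominator), P = [∫_{1.7}^{∞} u^2·e^(-2·u) du] / [∫_{0}^{∞} u^2·e^(-2·u) du].
Using ∫ u^2·e^(-2·u) du = -(2·u^2 + 2·u + 1)·e^(-2·u)/4, the numerator is 509·e^(-17/5)/200 and the denominator is 1/4.
The region integral divided by the full integral gives P = 0.3397.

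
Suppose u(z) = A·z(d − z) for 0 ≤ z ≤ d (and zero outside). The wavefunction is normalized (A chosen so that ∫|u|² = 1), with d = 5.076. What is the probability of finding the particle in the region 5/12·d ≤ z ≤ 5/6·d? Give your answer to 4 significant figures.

|u|² is the probability density, so P = ∫_{5/12·d}^{5/6·d} |u|² dz.
With A² fixed by ∫|u|² = 1, i.e. A² = (d^5/30)^(−1), substitute and integrate.
Let t = z/d; then A² and the length scale cancel, so P = ∫_{5/12}^{5/6} t^2·(1 - t)^2 dt ÷ ∫_{0}^{1} t^2·(1 - t)^2 dt.
With ∫ t^2·(1 - t)^2 dt = t^3·(6·t^2 - 15·t + 10)/30 + C, the region integral is ≈ 0.0205962 and the full one is 1/30.
The result is P = 0.61789.

P ≈ 0.6179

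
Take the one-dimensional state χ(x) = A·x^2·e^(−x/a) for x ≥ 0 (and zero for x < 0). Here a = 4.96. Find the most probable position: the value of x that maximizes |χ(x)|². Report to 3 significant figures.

Differentiate |χ(x)|² with respect to x and set to zero.
This gives x = 2·a.
With a = 4.96, the most probable position is 9.920.

x ≈ 9.92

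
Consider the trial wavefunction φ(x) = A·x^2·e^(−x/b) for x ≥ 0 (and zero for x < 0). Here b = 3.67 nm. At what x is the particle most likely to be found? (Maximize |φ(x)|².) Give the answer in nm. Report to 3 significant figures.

x ≈ 7.34 nm

Differentiate |φ(x)|² with respect to x and set to zero.
This gives x = 2·b.
With b = 3.67, the most probable position is 7.340 nm.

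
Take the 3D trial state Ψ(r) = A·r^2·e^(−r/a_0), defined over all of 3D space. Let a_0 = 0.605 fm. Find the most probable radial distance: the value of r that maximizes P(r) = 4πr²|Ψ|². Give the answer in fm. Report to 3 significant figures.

r ≈ 1.82 fm

The maximum of P(r) = 4πr²|Ψ|² occurs where its derivative vanishes.
Solving yields r = 3·a_0.
With a_0 = 0.605, the most probable radial distance is 1.815 fm.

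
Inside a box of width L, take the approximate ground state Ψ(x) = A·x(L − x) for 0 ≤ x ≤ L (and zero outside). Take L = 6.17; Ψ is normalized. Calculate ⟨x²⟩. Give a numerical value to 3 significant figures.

⟨x^2⟩ ≈ 10.9

⟨x²⟩ = ∫ x^2 |Ψ|² dx over the full domain.
Since the A² factors cancel between numerator and denominator, ⟨x²⟩ = 2·L^2/7.
Putting L = 6.17 gives 10.88.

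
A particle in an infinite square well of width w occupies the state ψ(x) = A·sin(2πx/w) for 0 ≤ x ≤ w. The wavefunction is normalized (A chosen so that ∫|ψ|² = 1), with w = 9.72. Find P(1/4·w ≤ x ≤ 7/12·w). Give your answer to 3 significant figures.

P ≈ 0.264

P = ∫_{1/4·w}^{7/12·w} |ψ(x)|² dx.
With A² fixed by ∫|ψ|² = 1, i.e. A² = (w/2)^(−1), substitute and integrate.
Let u = x/w; then A² and the length scale cancel, so P = ∫_{1/4}^{7/12} sin(2·π·u)^2 du ÷ ∫_{0}^{1} sin(2·π·u)^2 du.
An antiderivative of sin(2·π·u)^2 is u/2 - sin(4·π·u)/(8·π); evaluating from 1/4 to 7/12 gives -√(3)/(16·π) + 1/6, while the full integral is 1/2.
The result is P = (-√(3)/8 + π/3)/π.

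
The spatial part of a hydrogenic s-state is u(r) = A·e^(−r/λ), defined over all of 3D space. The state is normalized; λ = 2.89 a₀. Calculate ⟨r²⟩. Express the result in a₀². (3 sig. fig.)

The expectation value is the |u|²-weighted average of r^2: ∫ r^2|u|² 4πr² dr.
Since the A² factors cancel between numerator and denominator, ⟨r²⟩ = 3·λ^2.
Putting λ = 2.89 gives 25.06.

⟨r^2⟩ ≈ 25.1 a₀^2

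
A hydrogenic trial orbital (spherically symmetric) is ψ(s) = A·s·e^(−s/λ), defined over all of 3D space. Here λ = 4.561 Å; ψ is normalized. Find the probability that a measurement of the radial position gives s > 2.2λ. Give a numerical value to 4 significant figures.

Integrate the radial probability density 4πs²|ψ|² over s > 2.2λ.
Normalization gives A² = 1/(3·π·λ^5).
Let u = s/λ; then A², 4π and the length scale all cancel, so P = ∫_{2.2}^{∞} u^4·e^(-2·u) du ÷ ∫_{0}^{∞} u^4·e^(-2·u) du.
An antiderivative of u^4·e^(-2·u) is -(u^4/2 + u^3 + 3·u^2/2 + 3·u/2 + 3/4)·e^(-2·u); evaluating from 2.2 to ∞ gives ≈ 0.413388, while the full integral is 3/4.
This evaluates to P = 0.55118.

P ≈ 0.5512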